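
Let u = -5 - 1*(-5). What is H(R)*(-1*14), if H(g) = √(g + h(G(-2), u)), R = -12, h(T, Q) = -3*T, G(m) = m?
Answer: -14*I*√6 ≈ -34.293*I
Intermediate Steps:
u = 0 (u = -5 + 5 = 0)
H(g) = √(6 + g) (H(g) = √(g - 3*(-2)) = √(g + 6) = √(6 + g))
H(R)*(-1*14) = √(6 - 12)*(-1*14) = √(-6)*(-14) = (I*√6)*(-14) = -14*I*√6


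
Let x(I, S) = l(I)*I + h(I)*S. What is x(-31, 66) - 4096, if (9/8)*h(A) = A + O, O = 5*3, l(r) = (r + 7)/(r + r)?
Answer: -15140/3 ≈ -5046.7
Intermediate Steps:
l(r) = (7 + r)/(2*r) (l(r) = (7 + r)/((2*r)) = (7 + r)*(1/(2*r)) = (7 + r)/(2*r))
O = 15
h(A) = 40/3 + 8*A/9 (h(A) = 8*(A + 15)/9 = 8*(15 + A)/9 = 40/3 + 8*A/9)
x(I, S) = 7/2 + I/2 + S*(40/3 + 8*I/9) (x(I, S) = ((7 + I)/(2*I))*I + (40/3 + 8*I/9)*S = (7/2 + I/2) + S*(40/3 + 8*I/9) = 7/2 + I/2 + S*(40/3 + 8*I/9))
x(-31, 66) - 4096 = (7/2 + (1/2)*(-31) + (8/9)*66*(15 - 31)) - 4096 = (7/2 - 31/2 + (8/9)*66*(-16)) - 4096 = (7/2 - 31/2 - 2816/3) - 4096 = -2852/3 - 4096 = -15140/3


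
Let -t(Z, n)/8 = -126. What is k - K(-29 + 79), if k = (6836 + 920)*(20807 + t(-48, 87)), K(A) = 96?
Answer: 169197044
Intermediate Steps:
t(Z, n) = 1008 (t(Z, n) = -8*(-126) = 1008)
k = 169197140 (k = (6836 + 920)*(20807 + 1008) = 7756*21815 = 169197140)
k - K(-29 + 79) = 169197140 - 1*96 = 169197140 - 96 = 169197044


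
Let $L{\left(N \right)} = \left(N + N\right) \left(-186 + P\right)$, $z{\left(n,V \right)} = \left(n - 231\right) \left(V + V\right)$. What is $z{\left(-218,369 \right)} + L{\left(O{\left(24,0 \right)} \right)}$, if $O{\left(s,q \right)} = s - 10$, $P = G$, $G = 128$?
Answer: $-332986$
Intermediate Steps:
$z{\left(n,V \right)} = 2 V \left(-231 + n\right)$ ($z{\left(n,V \right)} = \left(-231 + n\right) 2 V = 2 V \left(-231 + n\right)$)
$P = 128$
$O{\left(s,q \right)} = -10 + s$
$L{\left(N \right)} = - 116 N$ ($L{\left(N \right)} = \left(N + N\right) \left(-186 + 128\right) = 2 N \left(-58\right) = - 116 N$)
$z{\left(-218,369 \right)} + L{\left(O{\left(24,0 \right)} \right)} = 2 \cdot 369 \left(-231 - 218\right) - 116 \left(-10 + 24\right) = 2 \cdot 369 \left(-449\right) - 1624 = -331362 - 1624 = -332986$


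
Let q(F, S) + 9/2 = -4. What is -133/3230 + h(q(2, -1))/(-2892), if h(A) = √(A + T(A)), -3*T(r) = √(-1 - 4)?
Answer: -7/170 - √(-306 - 12*I*√5)/17352 ≈ -0.041221 + 0.0010091*I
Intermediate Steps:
T(r) = -I*√5/3 (T(r) = -√(-1 - 4)/3 = -I*√5/3)
q(F, S) = -17/2 (q(F, S) = -9/2 - 4 = -17/2)
h(A) = √(A - I*√5/3)
-133/3230 + h(q(2, -1))/(-2892) = -133/3230 + (√(9*(-17/2) - 3*I*√5)/3)/(-2892) = -133*1/3230 + (√(-153/2 - 3*I*√5)/3)*(-1/2892) = -7/170 - √(-153/2 - 3*I*√5)/8676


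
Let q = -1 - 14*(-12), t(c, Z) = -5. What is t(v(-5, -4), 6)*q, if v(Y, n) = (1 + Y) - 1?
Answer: -835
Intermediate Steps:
v(Y, n) = Y
q = 167 (q = -1 + 168 = 167)
t(v(-5, -4), 6)*q = -5*167 = -835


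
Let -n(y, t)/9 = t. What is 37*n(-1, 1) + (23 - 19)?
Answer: -329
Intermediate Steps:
n(y, t) = -9*t
37*n(-1, 1) + (23 - 19) = 37*(-9*1) + (23 - 19) = 37*(-9) + 4 = -333 + 4 = -329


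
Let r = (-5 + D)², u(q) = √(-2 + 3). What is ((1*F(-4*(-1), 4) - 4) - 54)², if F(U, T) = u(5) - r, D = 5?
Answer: 3249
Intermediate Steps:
u(q) = 1 (u(q) = √1 = 1)
r = 0 (r = (-5 + 5)² = 0² = 0)
F(U, T) = 1 (F(U, T) = 1 - 1*0 = 1 + 0 = 1)
((1*F(-4*(-1), 4) - 4) - 54)² = ((1*1 - 4) - 54)² = ((1 - 4) - 54)² = (-3 - 54)² = (-57)² = 3249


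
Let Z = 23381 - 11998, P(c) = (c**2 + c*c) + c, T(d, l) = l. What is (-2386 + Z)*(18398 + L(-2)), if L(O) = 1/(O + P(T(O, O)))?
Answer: 662116221/4 ≈ 1.6553e+8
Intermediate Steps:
P(c) = c + 2*c**2 (P(c) = (c**2 + c**2) + c = 2*c**2 + c = c + 2*c**2)
L(O) = 1/(O + O*(1 + 2*O))
Z = 11383
(-2386 + Z)*(18398 + L(-2)) = (-2386 + 11383)*(18398 + (1/2)/(-2*(1 - 2))) = 8997*(18398 + (1/2)*(-1/2)/(-1)) = 8997*(18398 + (1/2)*(-1/2)*(-1)) = 8997*(18398 + 1/4) = 8997*(73593/4) = 662116221/4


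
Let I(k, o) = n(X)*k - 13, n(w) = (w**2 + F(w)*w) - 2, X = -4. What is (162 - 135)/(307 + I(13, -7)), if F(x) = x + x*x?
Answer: -27/148 ≈ -0.18243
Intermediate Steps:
F(x) = x + x**2
n(w) = -2 + w**2 + w**2*(1 + w) (n(w) = (w**2 + (w*(1 + w))*w) - 2 = (w**2 + w**2*(1 + w)) - 2 = -2 + w**2 + w**2*(1 + w))
I(k, o) = -13 - 34*k (I(k, o) = (-2 + (-4)**3 + 2*(-4)**2)*k - 13 = (-2 - 64 + 2*16)*k - 13 = (-2 - 64 + 32)*k - 13 = -34*k - 13 = -13 - 34*k)
(162 - 135)/(307 + I(13, -7)) = (162 - 135)/(307 + (-13 - 34*13)) = 27/(307 + (-13 - 442)) = 27/(307 - 455) = 27/(-148) = 27*(-1/148) = -27/148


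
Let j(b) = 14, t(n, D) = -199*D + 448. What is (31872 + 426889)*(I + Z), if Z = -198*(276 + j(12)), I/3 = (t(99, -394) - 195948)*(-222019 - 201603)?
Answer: 68268557463145824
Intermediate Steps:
t(n, D) = 448 - 199*D
I = 148810783404 (I = 3*(((448 - 199*(-394)) - 195948)*(-222019 - 201603)) = 3*(((448 + 78406) - 195948)*(-423622)) = 3*((78854 - 195948)*(-423622)) = 3*(-117094*(-423622)) = 3*49603594468 = 148810783404)
Z = -57420 (Z = -198*(276 + 14) = -198*290 = -57420)
(31872 + 426889)*(I + Z) = (31872 + 426889)*(148810783404 - 57420) = 458761*148810725984 = 68268557463145824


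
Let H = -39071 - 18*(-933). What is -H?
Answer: 22277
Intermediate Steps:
H = -22277 (H = -39071 - 1*(-16794) = -39071 + 16794 = -22277)
-H = -1*(-22277) = 22277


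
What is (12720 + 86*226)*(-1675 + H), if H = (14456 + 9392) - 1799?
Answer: 655146344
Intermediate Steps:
H = 22049 (H = 23848 - 1799 = 22049)
(12720 + 86*226)*(-1675 + H) = (12720 + 86*226)*(-1675 + 22049) = (12720 + 19436)*20374 = 32156*20374 = 655146344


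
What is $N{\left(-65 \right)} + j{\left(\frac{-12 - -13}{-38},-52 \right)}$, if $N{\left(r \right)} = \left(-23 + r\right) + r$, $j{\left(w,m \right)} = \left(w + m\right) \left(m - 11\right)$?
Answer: $\frac{118737}{38} \approx 3124.7$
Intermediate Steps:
$j{\left(w,m \right)} = \left(-11 + m\right) \left(m + w\right)$ ($j{\left(w,m \right)} = \left(m + w\right) \left(-11 + m\right) = \left(-11 + m\right) \left(m + w\right)$)
$N{\left(r \right)} = -23 + 2 r$
$N{\left(-65 \right)} + j{\left(\frac{-12 - -13}{-38},-52 \right)} = \left(-23 + 2 \left(-65\right)\right) - \left(-572 - 2704 + \frac{63 \left(-12 - -13\right)}{-38}\right) = \left(-23 - 130\right) + \left(2704 + 572 - 11 \left(-12 + 13\right) \left(- \frac{1}{38}\right) - 52 \left(-12 + 13\right) \left(- \frac{1}{38}\right)\right) = -153 + \left(2704 + 572 - 11 \cdot 1 \left(- \frac{1}{38}\right) - 52 \cdot 1 \left(- \frac{1}{38}\right)\right) = -153 + \left(2704 + 572 - - \frac{11}{38} - - \frac{26}{19}\right) = -153 + \left(2704 + 572 + \frac{11}{38} + \frac{26}{19}\right) = -153 + \frac{124551}{38} = \frac{118737}{38}$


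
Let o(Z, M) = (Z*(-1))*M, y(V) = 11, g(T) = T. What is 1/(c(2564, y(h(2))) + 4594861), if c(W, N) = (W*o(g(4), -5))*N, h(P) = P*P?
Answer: 1/5158941 ≈ 1.9384e-7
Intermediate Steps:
h(P) = P²
o(Z, M) = -M*Z (o(Z, M) = (-Z)*M = -M*Z)
c(W, N) = 20*N*W (c(W, N) = (W*(-1*(-5)*4))*N = (W*20)*N = (20*W)*N = 20*N*W)
1/(c(2564, y(h(2))) + 4594861) = 1/(20*11*2564 + 4594861) = 1/(564080 + 4594861) = 1/5158941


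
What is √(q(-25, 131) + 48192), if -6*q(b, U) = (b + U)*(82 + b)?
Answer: √47185 ≈ 217.22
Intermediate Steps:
q(b, U) = -(82 + b)*(U + b)/6 (q(b, U) = -(b + U)*(82 + b)/6 = -(U + b)*(82 + b)/6 = -(82 + b)*(U + b)/6)
√(q(-25, 131) + 48192) = √((-41/3*131 - 41/3*(-25) - ⅙*(-25)² - ⅙*131*(-25)) + 48192) = √((-5371/3 + 1025/3 - ⅙*625 + 3275/6) + 48192) = √((-5371/3 + 1025/3 - 625/6 + 3275/6) + 48192) = √(-1007 + 48192) = √47185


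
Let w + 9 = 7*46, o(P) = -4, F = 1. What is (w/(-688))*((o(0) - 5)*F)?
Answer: 2817/688 ≈ 4.0945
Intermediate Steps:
w = 313 (w = -9 + 7*46 = -9 + 322 = 313)
(w/(-688))*((o(0) - 5)*F) = (313/(-688))*((-4 - 5)*1) = (313*(-1/688))*(-9*1) = -313/688*(-9) = 2817/688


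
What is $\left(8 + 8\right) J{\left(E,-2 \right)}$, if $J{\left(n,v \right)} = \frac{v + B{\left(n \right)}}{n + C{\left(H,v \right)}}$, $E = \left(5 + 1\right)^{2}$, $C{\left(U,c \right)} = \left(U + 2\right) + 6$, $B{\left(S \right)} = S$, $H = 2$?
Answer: $\frac{272}{23} \approx 11.826$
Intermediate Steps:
$C{\left(U,c \right)} = 8 + U$ ($C{\left(U,c \right)} = \left(2 + U\right) + 6 = 8 + U$)
$E = 36$ ($E = 6^{2} = 36$)
$J{\left(n,v \right)} = \frac{n + v}{10 + n}$ ($J{\left(n,v \right)} = \frac{v + n}{n + \left(8 + 2\right)} = \frac{n + v}{n + 10} = \frac{n + v}{10 + n}$)
$\left(8 + 8\right) J{\left(E,-2 \right)} = \left(8 + 8\right) \frac{36 - 2}{10 + 36} = 16 \cdot \frac{1}{46} \cdot 34 = 16 \cdot \frac{17}{23} = \frac{272}{23}$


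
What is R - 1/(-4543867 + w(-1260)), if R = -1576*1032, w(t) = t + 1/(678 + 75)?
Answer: -5566432016011407/3422480630 ≈ -1.6264e+6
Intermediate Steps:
w(t) = 1/753 + t (w(t) = t + 1/753 = 1/753 + t)
R = -1626432
R - 1/(-4543867 + w(-1260)) = -1626432 - 1/(-4543867 + (1/753 - 1260)) = -1626432 - 1/(-4543867 - 948779/753) = -1626432 - 1/(-3422480630/753) = -1626432 - 1*(-753/3422480630) = -1626432 + 753/3422480630 = -5566432016011407/3422480630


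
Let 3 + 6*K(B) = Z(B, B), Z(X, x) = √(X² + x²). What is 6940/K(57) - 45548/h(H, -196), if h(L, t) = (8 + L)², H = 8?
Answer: -7321707/46144 + 263720*√2/721 ≈ 358.61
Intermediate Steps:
K(B) = -½ + √2*√(B²)/6 (K(B) = -½ + √(B² + B²)/6 = -½ + √(2*B²)/6 = -½ + (√2*√(B²))/6 = -½ + √2*√(B²)/6)
6940/K(57) - 45548/h(H, -196) = 6940/(-½ + √2*√(57²)/6) - 45548/(8 + 8)² = 6940/(-½ + √2*√3249/6) - 45548/(16²) = 6940/(-½ + (⅙)*√2*57) - 45548/256 = 6940/(-½ + 19*√2/2) - 45548*1/256 = 6940/(-½ + 19*√2/2) - 11387/64 = -11387/64 + 6940/(-½ + 19*√2/2)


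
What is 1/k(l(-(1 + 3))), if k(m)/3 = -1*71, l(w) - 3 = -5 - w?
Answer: -1/213 ≈ -0.0046948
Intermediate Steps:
l(w) = -2 - w (l(w) = 3 + (-5 - w) = -2 - w)
k(m) = -213 (k(m) = 3*(-1*71) = 3*(-71) = -213)
1/k(l(-(1 + 3))) = 1/(-213) = -1/213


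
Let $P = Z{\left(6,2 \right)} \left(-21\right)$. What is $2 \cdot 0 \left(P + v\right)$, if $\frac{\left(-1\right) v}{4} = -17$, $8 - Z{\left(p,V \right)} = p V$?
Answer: $0$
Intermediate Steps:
$Z{\left(p,V \right)} = 8 - V p$ ($Z{\left(p,V \right)} = 8 - p V = 8 - V p$)
$v = 68$ ($v = \left(-4\right) \left(-17\right) = 68$)
$P = 84$ ($P = \left(8 - 2 \cdot 6\right) \left(-21\right) = \left(8 - 12\right) \left(-21\right) = \left(-4\right) \left(-21\right) = 84$)
$2 \cdot 0 \left(P + v\right) = 2 \cdot 0 \left(84 + 68\right) = 0 \cdot 152 = 0$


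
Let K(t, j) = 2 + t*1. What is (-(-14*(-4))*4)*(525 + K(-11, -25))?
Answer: -115584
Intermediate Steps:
K(t, j) = 2 + t
(-(-14*(-4))*4)*(525 + K(-11, -25)) = (-(-14*(-4))*4)*(525 + (2 - 11)) = (-(-2*(-28))*4)*(525 - 9) = -56*4*516 = -1*224*516 = -224*516 = -115584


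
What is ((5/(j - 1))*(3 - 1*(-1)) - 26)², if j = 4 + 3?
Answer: 4624/9 ≈ 513.78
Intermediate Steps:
j = 7
((5/(j - 1))*(3 - 1*(-1)) - 26)² = ((5/(7 - 1))*(3 - 1*(-1)) - 26)² = ((5/6)*(3 + 1) - 26)² = (((⅙)*5)*4 - 26)² = ((⅚)*4 - 26)² = (10/3 - 26)² = (-68/3)² = 4624/9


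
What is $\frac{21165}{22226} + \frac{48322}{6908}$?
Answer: $\frac{152526574}{19192151} \approx 7.9473$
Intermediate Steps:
$\frac{21165}{22226} + \frac{48322}{6908} = 21165 \cdot \frac{1}{22226} + 48322 \cdot \frac{1}{6908} = \frac{21165}{22226} + \frac{24161}{3454} = \frac{152526574}{19192151}$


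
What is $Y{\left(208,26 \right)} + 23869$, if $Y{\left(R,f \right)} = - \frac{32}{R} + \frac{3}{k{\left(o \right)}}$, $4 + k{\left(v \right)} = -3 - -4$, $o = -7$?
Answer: $\frac{310282}{13} \approx 23868.0$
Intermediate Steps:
$k{\left(v \right)} = -3$ ($k{\left(v \right)} = -4 - -1 = -4 + \left(-3 + 4\right) = -4 + 1 = -3$)
$Y{\left(R,f \right)} = -1 - \frac{32}{R}$ ($Y{\left(R,f \right)} = - \frac{32}{R} + \frac{3}{-3} = - \frac{32}{R} + 3 \left(- \frac{1}{3}\right) = - \frac{32}{R} - 1 = -1 - \frac{32}{R}$)
$Y{\left(208,26 \right)} + 23869 = \frac{-32 - 208}{208} + 23869 = \frac{1}{208} \left(-240\right) + 23869 = - \frac{15}{13} + 23869 = \frac{310282}{13}$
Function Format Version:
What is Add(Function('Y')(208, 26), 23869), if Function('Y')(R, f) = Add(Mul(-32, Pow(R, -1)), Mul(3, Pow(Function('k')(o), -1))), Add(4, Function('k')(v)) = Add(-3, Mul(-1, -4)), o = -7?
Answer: Rational(310282, 13) ≈ 23868.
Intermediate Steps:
Function('k')(v) = -3 (Function('k')(v) = Add(-4, Add(-3, Mul(-1, -4))) = Add(-4, Add(-3, 4)) = Add(-4, 1) = -3)
Function('Y')(R, f) = Add(-1, Mul(-32, Pow(R, -1))) (Function('Y')(R, f) = Add(Mul(-32, Pow(R, -1)), Mul(3, Pow(-3, -1))) = Add(Mul(-32, Pow(R, -1)), Mul(3, Rational(-1, 3))) = Add(Mul(-32, Pow(R, -1)), -1) = Add(-1, Mul(-32, Pow(R, -1))))
Add(Function('Y')(208, 26), 23869) = Add(Mul(Pow(208, -1), Add(-32, Mul(-1, 208))), 23869) = Add(Mul(Rational(1, 208), Add(-32, -208)), 23869) = Add(Mul(Rational(1, 208), -240), 23869) = Add(Rational(-15, 13), 23869) = Rational(310282, 13)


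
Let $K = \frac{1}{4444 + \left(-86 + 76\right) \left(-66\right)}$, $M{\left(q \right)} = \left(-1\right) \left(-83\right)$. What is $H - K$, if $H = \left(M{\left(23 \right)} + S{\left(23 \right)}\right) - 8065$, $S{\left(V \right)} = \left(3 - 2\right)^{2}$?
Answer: $- \frac{40735025}{5104} \approx -7981.0$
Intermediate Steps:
$M{\left(q \right)} = 83$
$S{\left(V \right)} = 1$ ($S{\left(V \right)} = 1^{2} = 1$)
$K = \frac{1}{5104}$ ($K = \frac{1}{4444 - -660} = \frac{1}{4444 + 660} = \frac{1}{5104} \approx 0.00019592$)
$H = -7981$ ($H = \left(83 + 1\right) - 8065 = 84 - 8065 = -7981$)
$H - K = -7981 - \frac{1}{5104} = - \frac{40735025}{5104}$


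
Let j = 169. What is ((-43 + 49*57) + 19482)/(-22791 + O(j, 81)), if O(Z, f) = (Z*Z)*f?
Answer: 11116/1145325 ≈ 0.0097055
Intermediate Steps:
O(Z, f) = f*Z**2 (O(Z, f) = Z**2*f = f*Z**2)
((-43 + 49*57) + 19482)/(-22791 + O(j, 81)) = ((-43 + 49*57) + 19482)/(-22791 + 81*169**2) = ((-43 + 2793) + 19482)/(-22791 + 81*28561) = (2750 + 19482)/(-22791 + 2313441) = 22232/2290650 = 22232*(1/2290650) = 11116/1145325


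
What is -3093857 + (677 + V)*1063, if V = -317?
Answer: -2711177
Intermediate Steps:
-3093857 + (677 + V)*1063 = -3093857 + (677 - 317)*1063 = -3093857 + 360*1063 = -3093857 + 382680 = -2711177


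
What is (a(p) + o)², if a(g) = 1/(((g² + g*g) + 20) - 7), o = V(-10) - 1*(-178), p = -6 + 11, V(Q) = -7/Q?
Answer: 12676733281/396900 ≈ 31939.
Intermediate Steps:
p = 5
o = 1787/10 (o = -7/(-10) - 1*(-178) = -7*(-⅒) + 178 = 7/10 + 178 = 1787/10 ≈ 178.70)
a(g) = 1/(13 + 2*g²) (a(g) = 1/(((g² + g²) + 20) - 7) = 1/((2*g² + 20) - 7) = 1/((20 + 2*g²) - 7) = 1/(13 + 2*g²))
(a(p) + o)² = (1/(13 + 2*5²) + 1787/10)² = (1/(13 + 2*25) + 1787/10)² = (1/(13 + 50) + 1787/10)² = (1/63 + 1787/10)² = (112591/630)² = 12676733281/396900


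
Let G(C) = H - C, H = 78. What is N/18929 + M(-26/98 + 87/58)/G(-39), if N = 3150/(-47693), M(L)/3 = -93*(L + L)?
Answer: -3386332776097/575071367689 ≈ -5.8885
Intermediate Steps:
M(L) = -558*L (M(L) = 3*(-93*(L + L)) = 3*(-186*L) = -558*L)
N = -3150/47693 (N = 3150*(-1/47693) = -3150/47693 ≈ -0.066047)
G(C) = 78 - C
N/18929 + M(-26/98 + 87/58)/G(-39) = -3150/47693/18929 + (-558*(-26/98 + 87/58))/(78 - 1*(-39)) = -3150/47693*1/18929 + (-558*(-26*1/98 + 87*(1/58)))/(78 + 39) = -3150/902780797 - 558*(-13/49 + 3/2)/117 = -3150/902780797 - 558*121/98*(1/117) = -3150/902780797 - 33759/49*1/117 = -3150/902780797 - 3751/637 = -3386332776097/575071367689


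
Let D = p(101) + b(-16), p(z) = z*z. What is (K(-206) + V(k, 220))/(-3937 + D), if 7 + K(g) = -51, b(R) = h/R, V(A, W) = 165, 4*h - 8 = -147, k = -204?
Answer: 6848/401035 ≈ 0.017076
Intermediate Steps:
h = -139/4 (h = 2 + (1/4)*(-147) = 2 - 147/4 = -139/4 ≈ -34.750)
p(z) = z**2
b(R) = -139/(4*R)
K(g) = -58 (K(g) = -7 - 51 = -58)
D = 653003/64 (D = 101**2 - 139/4/(-16) = 10201 - 139/4*(-1/16) = 10201 + 139/64 = 653003/64 ≈ 10203.)
(K(-206) + V(k, 220))/(-3937 + D) = (-58 + 165)/(-3937 + 653003/64) = 107/(401035/64) = 107*(64/401035) = 6848/401035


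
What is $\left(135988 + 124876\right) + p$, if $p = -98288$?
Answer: $162576$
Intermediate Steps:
$\left(135988 + 124876\right) + p = \left(135988 + 124876\right) - 98288 = 260864 - 98288 = 162576$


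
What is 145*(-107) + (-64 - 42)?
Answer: -15621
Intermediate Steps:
145*(-107) + (-64 - 42) = -15515 - 106 = -15621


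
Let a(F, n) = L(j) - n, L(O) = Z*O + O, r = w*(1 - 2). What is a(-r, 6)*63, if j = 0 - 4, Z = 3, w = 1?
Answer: -1386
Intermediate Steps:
r = -1 (r = 1*(1 - 2) = 1*(-1) = -1)
j = -4
L(O) = 4*O (L(O) = 3*O + O = 4*O)
a(F, n) = -16 - n (a(F, n) = 4*(-4) - n = -16 - n)
a(-r, 6)*63 = (-16 - 1*6)*63 = (-16 - 6)*63 = -22*63 = -1386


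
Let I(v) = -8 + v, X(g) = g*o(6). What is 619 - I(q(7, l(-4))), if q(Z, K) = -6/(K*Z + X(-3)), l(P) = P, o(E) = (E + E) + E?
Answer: 25704/41 ≈ 626.93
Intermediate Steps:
o(E) = 3*E (o(E) = 2*E + E = 3*E)
X(g) = 18*g (X(g) = g*(3*6) = g*18 = 18*g)
q(Z, K) = -6/(-54 + K*Z) (q(Z, K) = -6/(K*Z + 18*(-3)) = -6/(K*Z - 54) = -6/(-54 + K*Z))
619 - I(q(7, l(-4))) = 619 - (-8 - 6/(-54 - 4*7)) = 619 - (-8 - 6/(-54 - 28)) = 619 - (-8 - 6/(-82)) = 619 - (-8 - 6*(-1/82)) = 619 - (-8 + 3/41) = 619 - 1*(-325/41) = 619 + 325/41 = 25704/41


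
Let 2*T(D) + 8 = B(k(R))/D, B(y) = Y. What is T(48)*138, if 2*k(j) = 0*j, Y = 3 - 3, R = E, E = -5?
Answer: -552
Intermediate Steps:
R = -5
Y = 0
k(j) = 0 (k(j) = (0*j)/2 = (½)*0 = 0)
B(y) = 0
T(D) = -4 (T(D) = -4 + (0/D)/2 = -4 + (½)*0 = -4 + 0 = -4)
T(48)*138 = -4*138 = -552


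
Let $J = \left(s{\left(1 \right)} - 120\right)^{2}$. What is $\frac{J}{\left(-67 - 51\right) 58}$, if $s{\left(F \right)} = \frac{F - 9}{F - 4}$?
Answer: $- \frac{30976}{15399} \approx -2.0116$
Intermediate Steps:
$s{\left(F \right)} = \frac{-9 + F}{-4 + F}$
$J = \frac{123904}{9}$ ($J = \left(\frac{-9 + 1}{-4 + 1} - 120\right)^{2} = \left(\frac{1}{-3} \left(-8\right) - 120\right)^{2} = \left(\left(- \frac{1}{3}\right) \left(-8\right) - 120\right)^{2} = \left(\frac{8}{3} - 120\right)^{2} = \left(- \frac{352}{3}\right)^{2} = \frac{123904}{9} \approx 13767.0$)
$\frac{J}{\left(-67 - 51\right) 58} = \frac{123904}{9 \left(-67 - 51\right) 58} = \frac{123904}{9 \left(\left(-118\right) 58\right)} = \frac{123904}{9 \left(-6844\right)} = \frac{123904}{9} \left(- \frac{1}{6844}\right) = - \frac{30976}{15399}$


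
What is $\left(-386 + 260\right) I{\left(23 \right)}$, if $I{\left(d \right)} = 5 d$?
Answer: $-14490$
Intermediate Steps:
$\left(-386 + 260\right) I{\left(23 \right)} = \left(-386 + 260\right) 5 \cdot 23 = \left(-126\right) 115 = -14490$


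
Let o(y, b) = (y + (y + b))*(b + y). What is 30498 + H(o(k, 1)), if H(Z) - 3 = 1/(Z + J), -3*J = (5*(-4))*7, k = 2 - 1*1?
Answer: 4819161/158 ≈ 30501.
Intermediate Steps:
k = 1 (k = 2 - 1 = 1)
J = 140/3 (J = -5*(-4)*7/3 = -(-20)*7/3 = -⅓*(-140) = 140/3 ≈ 46.667)
o(y, b) = (b + y)*(b + 2*y) (o(y, b) = (y + (b + y))*(b + y) = (b + 2*y)*(b + y) = (b + y)*(b + 2*y))
H(Z) = 3 + 1/(140/3 + Z) (H(Z) = 3 + 1/(Z + 140/3) = 3 + 1/(140/3 + Z))
30498 + H(o(k, 1)) = 30498 + 9*(47 + (1² + 2*1² + 3*1*1))/(140 + 3*(1² + 2*1² + 3*1*1)) = 30498 + 9*(47 + (1 + 2*1 + 3))/(140 + 3*(1 + 2*1 + 3)) = 30498 + 9*(47 + (1 + 2 + 3))/(140 + 3*(1 + 2 + 3)) = 30498 + 9*(47 + 6)/(140 + 3*6) = 30498 + 9*53/(140 + 18) = 30498 + 9*53/158 = 30498 + 9*(1/158)*53 = 30498 + 477/158 = 4819161/158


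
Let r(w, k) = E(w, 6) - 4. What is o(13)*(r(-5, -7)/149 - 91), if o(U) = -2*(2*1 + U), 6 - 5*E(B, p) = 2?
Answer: 406866/149 ≈ 2730.6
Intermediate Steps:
E(B, p) = ⅘ (E(B, p) = 6/5 - ⅕*2 = 6/5 - ⅖ = ⅘)
o(U) = -4 - 2*U (o(U) = -2*(2 + U) = -4 - 2*U)
r(w, k) = -16/5 (r(w, k) = ⅘ - 4 = -16/5)
o(13)*(r(-5, -7)/149 - 91) = (-4 - 2*13)*(-16/5/149 - 91) = (-4 - 26)*(-16/5*1/149 - 91) = -30*(-16/745 - 91) = -30*(-67811/745) = 406866/149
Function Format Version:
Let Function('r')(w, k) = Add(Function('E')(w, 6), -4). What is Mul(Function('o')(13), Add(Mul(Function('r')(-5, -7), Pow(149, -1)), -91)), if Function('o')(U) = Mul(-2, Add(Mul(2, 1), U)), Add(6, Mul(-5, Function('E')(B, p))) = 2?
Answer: Rational(406866, 149) ≈ 2730.6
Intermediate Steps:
Function('E')(B, p) = Rational(4, 5) (Function('E')(B, p) = Add(Rational(6, 5), Mul(Rational(-1, 5), 2)) = Add(Rational(6, 5), Rational(-2, 5)) = Rational(4, 5))
Function('o')(U) = Add(-4, Mul(-2, U)) (Function('o')(U) = Mul(-2, Add(2, U)) = Add(-4, Mul(-2, U)))
Function('r')(w, k) = Rational(-16, 5) (Function('r')(w, k) = Add(Rational(4, 5), -4) = Rational(-16, 5))
Mul(Function('o')(13), Add(Mul(Function('r')(-5, -7), Pow(149, -1)), -91)) = Mul(Add(-4, Mul(-2, 13)), Add(Mul(Rational(-16, 5), Pow(149, -1)), -91)) = Mul(Add(-4, -26), Add(Mul(Rational(-16, 5), Rational(1, 149)), -91)) = Mul(-30, Add(Rational(-16, 745), -91)) = Mul(-30, Rational(-67811, 745)) = Rational(406866, 149)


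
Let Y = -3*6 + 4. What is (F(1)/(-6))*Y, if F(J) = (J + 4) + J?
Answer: 14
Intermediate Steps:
F(J) = 4 + 2*J (F(J) = (4 + J) + J = 4 + 2*J)
Y = -14 (Y = -18 + 4 = -14)
(F(1)/(-6))*Y = ((4 + 2*1)/(-6))*(-14) = ((4 + 2)*(-⅙))*(-14) = (6*(-⅙))*(-14) = -1*(-14) = 14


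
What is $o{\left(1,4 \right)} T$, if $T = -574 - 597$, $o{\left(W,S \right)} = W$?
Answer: $-1171$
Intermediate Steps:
$T = -1171$
$o{\left(1,4 \right)} T = 1 \left(-1171\right) = -1171$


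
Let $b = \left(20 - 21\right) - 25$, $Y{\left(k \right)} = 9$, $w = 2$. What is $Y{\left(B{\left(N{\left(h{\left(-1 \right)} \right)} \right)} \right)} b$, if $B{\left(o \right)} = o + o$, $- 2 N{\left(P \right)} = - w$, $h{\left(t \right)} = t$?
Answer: $-234$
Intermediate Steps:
$N{\left(P \right)} = 1$ ($N{\left(P \right)} = - \frac{\left(-1\right) 2}{2} = \left(- \frac{1}{2}\right) \left(-2\right) = 1$)
$B{\left(o \right)} = 2 o$
$b = -26$ ($b = -1 - 25 = -26$)
$Y{\left(B{\left(N{\left(h{\left(-1 \right)} \right)} \right)} \right)} b = 9 \left(-26\right) = -234$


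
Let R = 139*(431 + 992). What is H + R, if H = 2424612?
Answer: 2622409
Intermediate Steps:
R = 197797 (R = 139*1423 = 197797)
H + R = 2424612 + 197797 = 2622409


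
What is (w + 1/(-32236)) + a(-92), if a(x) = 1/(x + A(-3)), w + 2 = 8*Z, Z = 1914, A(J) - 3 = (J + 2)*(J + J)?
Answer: 40963219961/2675588 ≈ 15310.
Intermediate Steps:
A(J) = 3 + 2*J*(2 + J) (A(J) = 3 + (J + 2)*(J + J) = 3 + (2 + J)*(2*J) = 3 + 2*J*(2 + J))
w = 15310 (w = -2 + 8*1914 = -2 + 15312 = 15310)
a(x) = 1/(9 + x) (a(x) = 1/(x + (3 + 2*(-3)**2 + 4*(-3))) = 1/(x + (3 + 2*9 - 12)) = 1/(x + (3 + 18 - 12)) = 1/(x + 9) = 1/(9 + x))
(w + 1/(-32236)) + a(-92) = (15310 + 1/(-32236)) + 1/(9 - 92) = (15310 - 1/32236) + 1/(-83) = 493533159/32236 - 1/83 = 40963219961/2675588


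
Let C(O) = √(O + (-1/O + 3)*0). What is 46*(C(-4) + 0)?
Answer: 92*I ≈ 92.0*I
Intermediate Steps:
C(O) = √O (C(O) = √(O + (3 - 1/O)*0) = √(O + 0) = √O)
46*(C(-4) + 0) = 46*(√(-4) + 0) = 46*(2*I + 0) = 46*(2*I) = 92*I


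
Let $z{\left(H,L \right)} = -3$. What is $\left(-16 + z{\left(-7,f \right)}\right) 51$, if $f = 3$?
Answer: $-969$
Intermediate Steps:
$\left(-16 + z{\left(-7,f \right)}\right) 51 = \left(-16 - 3\right) 51 = \left(-19\right) 51 = -969$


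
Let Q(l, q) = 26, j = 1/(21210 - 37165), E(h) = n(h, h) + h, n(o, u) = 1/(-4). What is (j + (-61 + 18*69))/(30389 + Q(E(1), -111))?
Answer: 18842854/485271325 ≈ 0.038830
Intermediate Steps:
n(o, u) = -¼
E(h) = -¼ + h
j = -1/15955 (j = 1/(-15955) = -1/15955 ≈ -6.2676e-5)
(j + (-61 + 18*69))/(30389 + Q(E(1), -111)) = (-1/15955 + (-61 + 18*69))/(30389 + 26) = (-1/15955 + (-61 + 1242))/30415 = (-1/15955 + 1181)*(1/30415) = (18842854/15955)*(1/30415) = 18842854/485271325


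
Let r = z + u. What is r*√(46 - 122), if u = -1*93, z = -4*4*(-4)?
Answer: -58*I*√19 ≈ -252.82*I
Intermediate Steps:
z = 64 (z = -16*(-4) = 64)
u = -93
r = -29 (r = 64 - 93 = -29)
r*√(46 - 122) = -29*√(46 - 122) = -58*I*√19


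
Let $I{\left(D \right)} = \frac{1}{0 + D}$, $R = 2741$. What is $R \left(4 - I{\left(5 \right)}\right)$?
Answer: $\frac{52079}{5} \approx 10416.0$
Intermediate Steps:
$I{\left(D \right)} = \frac{1}{D}$
$R \left(4 - I{\left(5 \right)}\right) = 2741 \left(4 - \frac{1}{5}\right) = 2741 \cdot \frac{19}{5} = \frac{52079}{5}$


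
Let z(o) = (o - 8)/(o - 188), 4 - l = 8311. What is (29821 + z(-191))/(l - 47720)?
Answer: -11302358/21234233 ≈ -0.53227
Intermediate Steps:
l = -8307 (l = 4 - 1*8311 = 4 - 8311 = -8307)
z(o) = (-8 + o)/(-188 + o)
(29821 + z(-191))/(l - 47720) = (29821 + (-8 - 191)/(-188 - 191))/(-8307 - 47720) = (29821 - 199/(-379))/(-56027) = (29821 - 1/379*(-199))*(-1/56027) = (29821 + 199/379)*(-1/56027) = (11302358/379)*(-1/56027) = -11302358/21234233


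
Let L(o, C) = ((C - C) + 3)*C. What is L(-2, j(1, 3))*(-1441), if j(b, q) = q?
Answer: -12969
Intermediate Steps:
L(o, C) = 3*C (L(o, C) = (0 + 3)*C = 3*C)
L(-2, j(1, 3))*(-1441) = (3*3)*(-1441) = 9*(-1441) = -12969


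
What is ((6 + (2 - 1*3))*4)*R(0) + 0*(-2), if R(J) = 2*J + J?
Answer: 0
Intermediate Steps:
R(J) = 3*J
((6 + (2 - 1*3))*4)*R(0) + 0*(-2) = ((6 + (2 - 1*3))*4)*(3*0) + 0*(-2) = ((6 + (2 - 3))*4)*0 + 0 = ((6 - 1)*4)*0 + 0 = (5*4)*0 + 0 = 20*0 + 0 = 0 + 0 = 0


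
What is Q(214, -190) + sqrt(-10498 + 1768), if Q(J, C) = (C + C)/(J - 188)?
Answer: -190/13 + 3*I*sqrt(970) ≈ -14.615 + 93.434*I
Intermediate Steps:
Q(J, C) = 2*C/(-188 + J) (Q(J, C) = (2*C)/(-188 + J) = 2*C/(-188 + J))
Q(214, -190) + sqrt(-10498 + 1768) = 2*(-190)/(-188 + 214) + sqrt(-10498 + 1768) = 2*(-190)/26 + sqrt(-8730) = 2*(-190)*(1/26) + 3*I*sqrt(970) = -190/13 + 3*I*sqrt(970)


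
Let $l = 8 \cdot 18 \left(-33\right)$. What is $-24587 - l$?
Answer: $-19835$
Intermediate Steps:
$l = -4752$ ($l = 144 \left(-33\right) = -4752$)
$-24587 - l = -24587 - -4752 = -24587 + 4752 = -19835$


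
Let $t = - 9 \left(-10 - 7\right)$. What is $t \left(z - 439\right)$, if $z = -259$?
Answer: $-106794$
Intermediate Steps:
$t = 153$ ($t = \left(-9\right) \left(-17\right) = 153$)
$t \left(z - 439\right) = 153 \left(-259 - 439\right) = 153 \left(-698\right) = -106794$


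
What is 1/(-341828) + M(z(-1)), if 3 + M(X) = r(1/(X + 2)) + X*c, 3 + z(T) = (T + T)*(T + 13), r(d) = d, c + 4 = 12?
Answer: -1871850153/8545700 ≈ -219.04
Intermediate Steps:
c = 8 (c = -4 + 12 = 8)
z(T) = -3 + 2*T*(13 + T) (z(T) = -3 + (T + T)*(T + 13) = -3 + (2*T)*(13 + T) = -3 + 2*T*(13 + T))
M(X) = -3 + 1/(2 + X) + 8*X (M(X) = -3 + (1/(X + 2) + X*8) = -3 + (1/(2 + X) + 8*X) = -3 + 1/(2 + X) + 8*X)
1/(-341828) + M(z(-1)) = 1/(-341828) + (1 + (-3 + 8*(-3 + 2*(-1)² + 26*(-1)))*(2 + (-3 + 2*(-1)² + 26*(-1))))/(2 + (-3 + 2*(-1)² + 26*(-1))) = -1/341828 + (1 + (-3 + 8*(-3 + 2*1 - 26))*(2 + (-3 + 2*1 - 26)))/(2 + (-3 + 2*1 - 26)) = -1/341828 + (1 + (-3 + 8*(-3 + 2 - 26))*(2 + (-3 + 2 - 26)))/(2 + (-3 + 2 - 26)) = -1/341828 + (1 + (-3 + 8*(-27))*(2 - 27))/(2 - 27) = -1/341828 + (1 + (-3 - 216)*(-25))/(-25) = -1/341828 - (1 - 219*(-25))/25 = -1/341828 - (1 + 5475)/25 = -1/341828 - 1/25*5476 = -1/341828 - 5476/25 = -1871850153/8545700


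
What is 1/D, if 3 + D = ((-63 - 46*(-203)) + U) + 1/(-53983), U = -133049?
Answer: -53983/6681853792 ≈ -8.0790e-6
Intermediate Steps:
D = -6681853792/53983 (D = -3 + (((-63 - 46*(-203)) - 133049) + 1/(-53983)) = -3 + (((-63 + 9338) - 133049) - 1/53983) = -3 + ((9275 - 133049) - 1/53983) = -3 + (-123774 - 1/53983) = -3 - 6681691843/53983 = -6681853792/53983 ≈ -1.2378e+5)
1/D = 1/(-6681853792/53983) = -53983/6681853792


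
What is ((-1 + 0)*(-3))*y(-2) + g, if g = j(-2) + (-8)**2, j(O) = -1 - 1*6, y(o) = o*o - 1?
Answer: 66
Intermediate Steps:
y(o) = -1 + o**2 (y(o) = o**2 - 1 = -1 + o**2)
j(O) = -7 (j(O) = -1 - 6 = -7)
g = 57 (g = -7 + (-8)**2 = -7 + 64 = 57)
((-1 + 0)*(-3))*y(-2) + g = ((-1 + 0)*(-3))*(-1 + (-2)**2) + 57 = (-1*(-3))*(-1 + 4) + 57 = 3*3 + 57 = 9 + 57 = 66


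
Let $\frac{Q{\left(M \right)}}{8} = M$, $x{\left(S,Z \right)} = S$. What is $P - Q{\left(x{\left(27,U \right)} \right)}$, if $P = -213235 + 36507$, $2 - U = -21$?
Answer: $-176944$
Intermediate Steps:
$U = 23$ ($U = 2 - -21 = 2 + 21 = 23$)
$P = -176728$
$Q{\left(M \right)} = 8 M$
$P - Q{\left(x{\left(27,U \right)} \right)} = -176728 - 8 \cdot 27 = -176728 - 216 = -176944$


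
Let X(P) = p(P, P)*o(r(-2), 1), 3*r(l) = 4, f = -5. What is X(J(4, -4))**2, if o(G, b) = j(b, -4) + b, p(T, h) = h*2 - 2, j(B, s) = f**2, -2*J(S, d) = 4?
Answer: 24336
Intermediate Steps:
J(S, d) = -2 (J(S, d) = -1/2*4 = -2)
r(l) = 4/3 (r(l) = (1/3)*4 = 4/3)
j(B, s) = 25 (j(B, s) = (-5)**2 = 25)
p(T, h) = -2 + 2*h (p(T, h) = 2*h - 2 = -2 + 2*h)
o(G, b) = 25 + b
X(P) = -52 + 52*P (X(P) = (-2 + 2*P)*(25 + 1) = (-2 + 2*P)*26 = -52 + 52*P)
X(J(4, -4))**2 = (-52 + 52*(-2))**2 = (-52 - 104)**2 = (-156)**2 = 24336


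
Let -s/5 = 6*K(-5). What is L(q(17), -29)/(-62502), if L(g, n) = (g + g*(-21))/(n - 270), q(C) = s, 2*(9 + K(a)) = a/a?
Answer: -850/3114683 ≈ -0.00027290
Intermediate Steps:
K(a) = -17/2 (K(a) = -9 + (a/a)/2 = -9 + (1/2)*1 = -9 + 1/2 = -17/2)
s = 255 (s = -30*(-17)/2 = -5*(-51) = 255)
q(C) = 255
L(g, n) = -20*g/(-270 + n) (L(g, n) = (g - 21*g)/(-270 + n) = (-20*g)/(-270 + n) = -20*g/(-270 + n))
L(q(17), -29)/(-62502) = -20*255/(-270 - 29)/(-62502) = -20*255/(-299)*(-1/62502) = -20*255*(-1/299)*(-1/62502) = (5100/299)*(-1/62502) = -850/3114683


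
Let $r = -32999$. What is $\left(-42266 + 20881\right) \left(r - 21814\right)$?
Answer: $1172176005$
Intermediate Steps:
$\left(-42266 + 20881\right) \left(r - 21814\right) = \left(-42266 + 20881\right) \left(-32999 - 21814\right) = \left(-21385\right) \left(-54813\right) = 1172176005$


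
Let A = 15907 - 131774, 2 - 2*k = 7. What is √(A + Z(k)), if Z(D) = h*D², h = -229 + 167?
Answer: I*√465018/2 ≈ 340.96*I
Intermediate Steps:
k = -5/2 (k = 1 - ½*7 = 1 - 7/2 = -5/2 ≈ -2.5000)
h = -62
Z(D) = -62*D²
A = -115867
√(A + Z(k)) = √(-115867 - 62*(-5/2)²) = √(-115867 - 62*25/4) = √(-115867 - 775/2) = √(-232509/2) = I*√465018/2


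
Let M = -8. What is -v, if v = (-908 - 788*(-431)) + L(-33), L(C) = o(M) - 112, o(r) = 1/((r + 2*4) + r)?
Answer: -2708863/8 ≈ -3.3861e+5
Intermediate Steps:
o(r) = 1/(8 + 2*r) (o(r) = 1/((r + 8) + r) = 1/((8 + r) + r) = 1/(8 + 2*r))
L(C) = -897/8 (L(C) = 1/(2*(4 - 8)) - 112 = (1/2)/(-4) - 112 = (1/2)*(-1/4) - 112 = -1/8 - 112 = -897/8)
v = 2708863/8 (v = (-908 - 788*(-431)) - 897/8 = (-908 + 339628) - 897/8 = 338720 - 897/8 = 2708863/8 ≈ 3.3861e+5)
-v = -1*2708863/8 = -2708863/8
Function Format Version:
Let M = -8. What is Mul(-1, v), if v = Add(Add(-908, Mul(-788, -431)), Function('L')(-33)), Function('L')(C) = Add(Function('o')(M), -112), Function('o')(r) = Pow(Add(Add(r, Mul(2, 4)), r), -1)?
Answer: Rational(-2708863, 8) ≈ -3.3861e+5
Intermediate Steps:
Function('o')(r) = Pow(Add(8, Mul(2, r)), -1) (Function('o')(r) = Pow(Add(Add(r, 8), r), -1) = Pow(Add(Add(8, r), r), -1) = Pow(Add(8, Mul(2, r)), -1))
Function('L')(C) = Rational(-897, 8) (Function('L')(C) = Add(Mul(Rational(1, 2), Pow(Add(4, -8), -1)), -112) = Add(Mul(Rational(1, 2), Pow(-4, -1)), -112) = Add(Mul(Rational(1, 2), Rational(-1, 4)), -112) = Add(Rational(-1, 8), -112) = Rational(-897, 8))
v = Rational(2708863, 8) (v = Add(Add(-908, Mul(-788, -431)), Rational(-897, 8)) = Add(Add(-908, 339628), Rational(-897, 8)) = Add(338720, Rational(-897, 8)) = Rational(2708863, 8) ≈ 3.3861e+5)
Mul(-1, v) = Mul(-1, Rational(2708863, 8)) = Rational(-2708863, 8)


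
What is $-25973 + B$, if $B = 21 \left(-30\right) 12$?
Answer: $-33533$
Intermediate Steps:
$B = -7560$ ($B = \left(-630\right) 12 = -7560$)
$-25973 + B = -25973 - 7560 = -33533$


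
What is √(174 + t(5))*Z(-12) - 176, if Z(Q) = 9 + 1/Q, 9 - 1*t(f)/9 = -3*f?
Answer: -176 + 107*√390/12 ≈ 0.090057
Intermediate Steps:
t(f) = 81 + 27*f (t(f) = 81 - (-27)*f = 81 + 27*f)
√(174 + t(5))*Z(-12) - 176 = √(174 + (81 + 27*5))*(9 + 1/(-12)) - 176 = √(174 + (81 + 135))*(9 - 1/12) - 176 = √(174 + 216)*(107/12) - 176 = √390*(107/12) - 176 = 107*√390/12 - 176 = -176 + 107*√390/12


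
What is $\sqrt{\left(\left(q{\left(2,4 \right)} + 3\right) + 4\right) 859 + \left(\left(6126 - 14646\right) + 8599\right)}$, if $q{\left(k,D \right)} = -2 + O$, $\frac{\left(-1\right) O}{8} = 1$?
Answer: $i \sqrt{2498} \approx 49.98 i$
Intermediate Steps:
$O = -8$ ($O = \left(-8\right) 1 = -8$)
$q{\left(k,D \right)} = -10$ ($q{\left(k,D \right)} = -2 - 8 = -10$)
$\sqrt{\left(\left(q{\left(2,4 \right)} + 3\right) + 4\right) 859 + \left(\left(6126 - 14646\right) + 8599\right)} = \sqrt{\left(\left(-10 + 3\right) + 4\right) 859 + \left(\left(6126 - 14646\right) + 8599\right)} = \sqrt{\left(-7 + 4\right) 859 + \left(-8520 + 8599\right)} = \sqrt{\left(-3\right) 859 + 79} = \sqrt{-2577 + 79} = \sqrt{-2498} = i \sqrt{2498}$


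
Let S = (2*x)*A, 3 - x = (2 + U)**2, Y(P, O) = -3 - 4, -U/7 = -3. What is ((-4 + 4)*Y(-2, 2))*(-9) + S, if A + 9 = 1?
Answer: 8416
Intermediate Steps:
U = 21 (U = -7*(-3) = 21)
A = -8 (A = -9 + 1 = -8)
Y(P, O) = -7
x = -526 (x = 3 - (2 + 21)**2 = 3 - 1*23**2 = 3 - 1*529 = 3 - 529 = -526)
S = 8416 (S = (2*(-526))*(-8) = -1052*(-8) = 8416)
((-4 + 4)*Y(-2, 2))*(-9) + S = ((-4 + 4)*(-7))*(-9) + 8416 = (0*(-7))*(-9) + 8416 = 0*(-9) + 8416 = 0 + 8416 = 8416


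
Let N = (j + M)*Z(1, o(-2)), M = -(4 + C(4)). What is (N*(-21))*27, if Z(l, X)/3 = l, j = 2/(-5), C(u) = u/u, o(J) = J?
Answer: 45927/5 ≈ 9185.4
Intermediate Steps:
C(u) = 1
j = -⅖ (j = 2*(-⅕) = -⅖ ≈ -0.40000)
Z(l, X) = 3*l
M = -5 (M = -(4 + 1) = -1*5 = -5)
N = -81/5 (N = (-⅖ - 5)*(3*1) = -27/5*3 = -81/5 ≈ -16.200)
(N*(-21))*27 = -81/5*(-21)*27 = (1701/5)*27 = 45927/5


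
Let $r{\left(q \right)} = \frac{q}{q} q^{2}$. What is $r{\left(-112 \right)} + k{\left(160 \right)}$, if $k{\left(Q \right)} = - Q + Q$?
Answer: $12544$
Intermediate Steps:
$k{\left(Q \right)} = 0$
$r{\left(q \right)} = q^{2}$ ($r{\left(q \right)} = 1 q^{2} = q^{2}$)
$r{\left(-112 \right)} + k{\left(160 \right)} = \left(-112\right)^{2} + 0 = 12544 + 0 = 12544$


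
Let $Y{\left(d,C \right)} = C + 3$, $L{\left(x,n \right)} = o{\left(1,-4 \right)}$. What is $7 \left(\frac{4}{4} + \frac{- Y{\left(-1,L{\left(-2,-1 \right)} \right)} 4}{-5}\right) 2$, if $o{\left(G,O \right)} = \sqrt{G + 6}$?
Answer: $\frac{238}{5} + \frac{56 \sqrt{7}}{5} \approx 77.232$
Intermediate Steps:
$o{\left(G,O \right)} = \sqrt{6 + G}$
$L{\left(x,n \right)} = \sqrt{7}$ ($L{\left(x,n \right)} = \sqrt{6 + 1} = \sqrt{7}$)
$Y{\left(d,C \right)} = 3 + C$
$7 \left(\frac{4}{4} + \frac{- Y{\left(-1,L{\left(-2,-1 \right)} \right)} 4}{-5}\right) 2 = 7 \left(\frac{4}{4} + \frac{- (3 + \sqrt{7}) 4}{-5}\right) 2 = 7 \left(4 \cdot \frac{1}{4} + \left(-3 - \sqrt{7}\right) 4 \left(- \frac{1}{5}\right)\right) 2 = 7 \left(1 + \left(-12 - 4 \sqrt{7}\right) \left(- \frac{1}{5}\right)\right) 2 = 7 \left(1 + \left(\frac{12}{5} + \frac{4 \sqrt{7}}{5}\right)\right) 2 = 7 \left(\frac{17}{5} + \frac{4 \sqrt{7}}{5}\right) 2 = \left(\frac{119}{5} + \frac{28 \sqrt{7}}{5}\right) 2 = \frac{238}{5} + \frac{56 \sqrt{7}}{5}$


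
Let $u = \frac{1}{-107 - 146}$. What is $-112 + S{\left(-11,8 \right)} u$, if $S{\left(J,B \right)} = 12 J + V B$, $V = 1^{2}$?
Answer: $- \frac{28212}{253} \approx -111.51$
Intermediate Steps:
$V = 1$
$S{\left(J,B \right)} = B + 12 J$ ($S{\left(J,B \right)} = 12 J + 1 B = 12 J + B = B + 12 J$)
$u = - \frac{1}{253}$ ($u = \frac{1}{-253} = - \frac{1}{253} \approx -0.0039526$)
$-112 + S{\left(-11,8 \right)} u = -112 + \left(8 + 12 \left(-11\right)\right) \left(- \frac{1}{253}\right) = -112 + \left(8 - 132\right) \left(- \frac{1}{253}\right) = -112 - - \frac{124}{253} = -112 + \frac{124}{253} = - \frac{28212}{253}$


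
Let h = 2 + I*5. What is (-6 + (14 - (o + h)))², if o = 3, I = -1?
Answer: 64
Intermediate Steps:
h = -3 (h = 2 - 1*5 = 2 - 5 = -3)
(-6 + (14 - (o + h)))² = (-6 + (14 - (3 - 3)))² = (-6 + (14 - 1*0))² = (-6 + (14 + 0))² = (-6 + 14)² = 8² = 64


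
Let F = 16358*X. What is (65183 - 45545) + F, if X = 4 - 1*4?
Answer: 19638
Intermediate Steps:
X = 0 (X = 4 - 4 = 0)
F = 0 (F = 16358*0 = 0)
(65183 - 45545) + F = (65183 - 45545) + 0 = 19638 + 0 = 19638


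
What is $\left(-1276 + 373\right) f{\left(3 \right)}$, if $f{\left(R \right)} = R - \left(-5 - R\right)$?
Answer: $-9933$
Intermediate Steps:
$f{\left(R \right)} = 5 + 2 R$ ($f{\left(R \right)} = R + \left(5 + R\right) = 5 + 2 R$)
$\left(-1276 + 373\right) f{\left(3 \right)} = \left(-1276 + 373\right) \left(5 + 2 \cdot 3\right) = - 903 \left(5 + 6\right) = \left(-903\right) 11 = -9933$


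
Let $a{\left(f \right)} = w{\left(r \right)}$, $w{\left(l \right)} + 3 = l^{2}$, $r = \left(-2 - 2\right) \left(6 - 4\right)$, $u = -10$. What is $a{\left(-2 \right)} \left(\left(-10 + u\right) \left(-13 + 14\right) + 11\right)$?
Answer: $-549$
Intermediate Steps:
$r = -8$ ($r = \left(-4\right) 2 = -8$)
$w{\left(l \right)} = -3 + l^{2}$
$a{\left(f \right)} = 61$ ($a{\left(f \right)} = -3 + \left(-8\right)^{2} = -3 + 64 = 61$)
$a{\left(-2 \right)} \left(\left(-10 + u\right) \left(-13 + 14\right) + 11\right) = 61 \left(\left(-10 - 10\right) \left(-13 + 14\right) + 11\right) = 61 \left(\left(-20\right) 1 + 11\right) = 61 \left(-20 + 11\right) = 61 \left(-9\right) = -549$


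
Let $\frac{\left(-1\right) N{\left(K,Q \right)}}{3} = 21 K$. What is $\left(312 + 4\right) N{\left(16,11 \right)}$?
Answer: $-318528$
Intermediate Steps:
$N{\left(K,Q \right)} = - 63 K$ ($N{\left(K,Q \right)} = - 3 \cdot 21 K = - 63 K$)
$\left(312 + 4\right) N{\left(16,11 \right)} = \left(312 + 4\right) \left(\left(-63\right) 16\right) = 316 \left(-1008\right) = -318528$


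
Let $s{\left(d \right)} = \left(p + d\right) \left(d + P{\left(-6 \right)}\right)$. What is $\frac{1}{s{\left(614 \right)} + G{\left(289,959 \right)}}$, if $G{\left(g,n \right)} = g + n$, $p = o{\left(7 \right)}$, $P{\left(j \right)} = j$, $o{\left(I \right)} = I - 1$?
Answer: $\frac{1}{378208} \approx 2.644 \cdot 10^{-6}$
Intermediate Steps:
$o{\left(I \right)} = -1 + I$ ($o{\left(I \right)} = I - 1 = -1 + I$)
$p = 6$ ($p = -1 + 7 = 6$)
$s{\left(d \right)} = \left(-6 + d\right) \left(6 + d\right)$ ($s{\left(d \right)} = \left(6 + d\right) \left(d - 6\right) = \left(6 + d\right) \left(-6 + d\right) = \left(-6 + d\right) \left(6 + d\right)$)
$\frac{1}{s{\left(614 \right)} + G{\left(289,959 \right)}} = \frac{1}{\left(-36 + 614^{2}\right) + \left(289 + 959\right)} = \frac{1}{\left(-36 + 376996\right) + 1248} = \frac{1}{376960 + 1248} = \frac{1}{378208}$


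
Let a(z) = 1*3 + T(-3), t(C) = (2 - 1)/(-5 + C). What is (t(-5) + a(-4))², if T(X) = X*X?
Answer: 14161/100 ≈ 141.61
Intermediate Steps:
T(X) = X²
t(C) = 1/(-5 + C)
a(z) = 12 (a(z) = 1*3 + (-3)² = 3 + 9 = 12)
(t(-5) + a(-4))² = (1/(-5 - 5) + 12)² = (1/(-10) + 12)² = (-⅒ + 12)² = (119/10)² = 14161/100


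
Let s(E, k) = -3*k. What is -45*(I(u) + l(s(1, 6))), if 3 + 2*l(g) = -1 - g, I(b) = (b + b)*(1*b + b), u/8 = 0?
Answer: -315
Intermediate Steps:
u = 0 (u = 8*0 = 0)
I(b) = 4*b² (I(b) = (2*b)*(b + b) = (2*b)*(2*b) = 4*b²)
l(g) = -2 - g/2 (l(g) = -3/2 + (-1 - g)/2 = -3/2 + (-½ - g/2) = -2 - g/2)
-45*(I(u) + l(s(1, 6))) = -45*(4*0² + (-2 - (-3)*6/2)) = -45*(4*0 + (-2 - ½*(-18))) = -45*(0 + (-2 + 9)) = -45*(0 + 7) = -45*7 = -315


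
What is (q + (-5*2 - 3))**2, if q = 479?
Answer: 217156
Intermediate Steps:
(q + (-5*2 - 3))**2 = (479 + (-5*2 - 3))**2 = (479 + (-10 - 3))**2 = (479 - 13)**2 = 466**2 = 217156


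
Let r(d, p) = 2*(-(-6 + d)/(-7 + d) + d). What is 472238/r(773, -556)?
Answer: 180867154/591351 ≈ 305.85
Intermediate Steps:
r(d, p) = 2*d - 2*(-6 + d)/(-7 + d) (r(d, p) = 2*(-(-6 + d)/(-7 + d) + d) = 2*(d - (-6 + d)/(-7 + d)) = 2*d - 2*(-6 + d)/(-7 + d))
472238/r(773, -556) = 472238/((2*(6 + 773**2 - 8*773)/(-7 + 773))) = 472238/((2*(6 + 597529 - 6184)/766)) = 472238/((2*(1/766)*591351)) = 472238/(591351/383) = 472238*(383/591351) = 180867154/591351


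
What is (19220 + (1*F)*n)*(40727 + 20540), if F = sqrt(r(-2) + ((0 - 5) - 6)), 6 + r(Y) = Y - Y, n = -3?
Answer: 1177551740 - 183801*I*sqrt(17) ≈ 1.1776e+9 - 7.5783e+5*I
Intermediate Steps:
r(Y) = -6 (r(Y) = -6 + (Y - Y) = -6 + 0 = -6)
F = I*sqrt(17) (F = sqrt(-6 + ((0 - 5) - 6)) = sqrt(-6 + (-5 - 6)) = sqrt(-6 - 11) = sqrt(-17) = I*sqrt(17) ≈ 4.1231*I)
(19220 + (1*F)*n)*(40727 + 20540) = (19220 + (1*(I*sqrt(17)))*(-3))*(40727 + 20540) = (19220 + (I*sqrt(17))*(-3))*61267 = (19220 - 3*I*sqrt(17))*61267 = 1177551740 - 183801*I*sqrt(17)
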